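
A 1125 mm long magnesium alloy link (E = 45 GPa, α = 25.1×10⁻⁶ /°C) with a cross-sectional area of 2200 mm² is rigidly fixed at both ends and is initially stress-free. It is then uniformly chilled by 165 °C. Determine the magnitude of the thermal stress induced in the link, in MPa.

σ ≈ 186 MPa (tensile)

The supports are rigid, so the total axial strain is zero. The restrained thermal strain is ε = αΔT = 25.1×10⁻⁶ × 165 = 4141.5×10⁻⁶.
Hence σ = E·αΔT = 45×10³ × 4141.5×10⁻⁶ = 186.4 MPa, tensile.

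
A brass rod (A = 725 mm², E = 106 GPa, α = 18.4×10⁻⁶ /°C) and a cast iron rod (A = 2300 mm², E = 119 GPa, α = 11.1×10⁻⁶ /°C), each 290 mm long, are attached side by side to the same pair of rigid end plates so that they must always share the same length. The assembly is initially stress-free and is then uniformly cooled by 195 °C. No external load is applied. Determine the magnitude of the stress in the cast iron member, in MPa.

σ ≈ 37.1 MPa (compressive)

Both members must finish at the same length. With the larger α, the brass tends to over-contract; the plates restrain it, putting the brass in tension and the cast iron in compression. With no external load the two internal forces are equal and opposite, magnitude P.
Compatibility of the two members (thermal + elastic change equal): (α₁ − α₂)ΔT = P·[1/(A₁E₁) + 1/(A₂E₂)].
|α₁ − α₂|·ΔT = 7.3×10⁻⁶ × 195 = 0.001423.
1/(A₁E₁) + 1/(A₂E₂) = 1/(725×106×10³) + 1/(2300×119×10³) = 1.667×10⁻⁸ N⁻¹.
P = 0.001423 / 1.667×10⁻⁸ = 85410 N = 85.41 kN.
σ_{cast iron} = P/A₂ = 85410/2300 = 37.14 MPa, compressive.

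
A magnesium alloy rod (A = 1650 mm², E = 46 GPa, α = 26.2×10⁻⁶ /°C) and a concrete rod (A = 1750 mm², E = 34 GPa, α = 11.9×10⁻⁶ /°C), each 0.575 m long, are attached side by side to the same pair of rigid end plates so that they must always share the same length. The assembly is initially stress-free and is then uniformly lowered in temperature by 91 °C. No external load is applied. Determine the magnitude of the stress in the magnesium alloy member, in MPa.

The magnesium alloy has the larger α, so on cooling it would change length more than the concrete if both were free. The rigid plates force a common final length, so the magnesium alloy is put into tension and the concrete into compression, with equal and opposite forces P (no external load).
Equating the net (thermal + elastic) strains gives |α₁ − α₂|·ΔT = P·[1/(A₁E₁) + 1/(A₂E₂)].
|α₁ − α₂|·ΔT = 14.3×10⁻⁶ × 91 = 0.001301.
1/(A₁E₁) + 1/(A₂E₂) = 1/(1650×46×10³) + 1/(1750×34×10³) = 2.998×10⁻⁸ N⁻¹.
So P = 0.001301 / 2.998×10⁻⁸ = 43.4 kN.
σ_{magnesium alloy} = P/A₁ = 43400/1650 = 26.3 MPa, tensile.

σ ≈ 26.3 MPa (tensile)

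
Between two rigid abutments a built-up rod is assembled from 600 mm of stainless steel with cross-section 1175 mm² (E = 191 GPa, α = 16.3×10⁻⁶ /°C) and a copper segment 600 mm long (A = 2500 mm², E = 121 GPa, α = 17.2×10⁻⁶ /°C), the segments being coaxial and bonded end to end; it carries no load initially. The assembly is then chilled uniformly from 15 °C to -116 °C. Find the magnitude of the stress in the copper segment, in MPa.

If the supports were absent, the total length change would be Σ αᵢΔT Lᵢ = 16.3×10⁻⁶×131×600 + 17.2×10⁻⁶×131×600 = 2.633 mm.
Since the ends are fixed, an axial force P builds up, equal in every segment, with P · Σ Lᵢ/(AᵢEᵢ) = δ_free.
Σ Lᵢ/(AᵢEᵢ) = 600/(1175×191×10³) + 600/(2500×121×10³) = 4.657×10⁻⁶ mm/N.
P = 2.633 / 4.657×10⁻⁶ = 565400 N = 565.4 kN, tensile.
σ_{copper} = P / A = 565400 / 2500 = 226.2 MPa.

σ ≈ 226 MPa (tensile)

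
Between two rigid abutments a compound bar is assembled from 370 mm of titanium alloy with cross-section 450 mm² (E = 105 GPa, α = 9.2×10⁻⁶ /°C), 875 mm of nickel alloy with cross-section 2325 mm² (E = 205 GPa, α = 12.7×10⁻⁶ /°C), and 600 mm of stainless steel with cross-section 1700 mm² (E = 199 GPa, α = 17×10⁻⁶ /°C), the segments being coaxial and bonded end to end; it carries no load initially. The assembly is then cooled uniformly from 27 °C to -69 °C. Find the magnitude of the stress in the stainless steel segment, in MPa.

If the supports were absent, the total length change would be Σ αᵢΔT Lᵢ = 9.2×10⁻⁶×96×370 + 12.7×10⁻⁶×96×875 + 17×10⁻⁶×96×600 = 2.373 mm.
The rigid supports impose zero overall length change; the single axial force P common to all segments must satisfy P Σ Lᵢ/(AᵢEᵢ) = δ_free.
The series flexibility is Σ Lᵢ/(AᵢEᵢ) = 370/(450×105×10³) + 875/(2325×205×10³) + 600/(1700×199×10³) = 1.144×10⁻⁵ mm/N.
P = 2.373 / 1.144×10⁻⁵ = 207400 N = 207.4 kN, tensile.
σ_{stainless steel} = P / A = 207400 / 1700 = 122 MPa.

σ ≈ 122 MPa (tensile)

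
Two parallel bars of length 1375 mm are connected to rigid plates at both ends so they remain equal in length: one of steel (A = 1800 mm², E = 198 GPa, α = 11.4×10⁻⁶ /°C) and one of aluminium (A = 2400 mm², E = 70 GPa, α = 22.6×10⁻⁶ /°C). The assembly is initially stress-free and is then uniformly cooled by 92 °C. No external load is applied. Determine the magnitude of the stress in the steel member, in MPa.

σ ≈ 65.4 MPa (compressive)

Both members must finish at the same length. With the larger α, the aluminium tends to over-contract; the plates restrain it, putting the aluminium in tension and the steel in compression. With no external load the two internal forces are equal and opposite, magnitude P.
Compatibility of the two members (thermal + elastic change equal): (α₁ − α₂)ΔT = P·[1/(A₁E₁) + 1/(A₂E₂)].
|α₁ − α₂|·ΔT = 11.2×10⁻⁶ × 92 = 0.00103.
1/(A₁E₁) + 1/(A₂E₂) = 1/(1800×198×10³) + 1/(2400×70×10³) = 8.758×10⁻⁹ N⁻¹.
So P = 0.00103 / 8.758×10⁻⁹ = 117.6 kN.
σ_{steel} = P/A₁ = 117600/1800 = 65.36 MPa, compressive.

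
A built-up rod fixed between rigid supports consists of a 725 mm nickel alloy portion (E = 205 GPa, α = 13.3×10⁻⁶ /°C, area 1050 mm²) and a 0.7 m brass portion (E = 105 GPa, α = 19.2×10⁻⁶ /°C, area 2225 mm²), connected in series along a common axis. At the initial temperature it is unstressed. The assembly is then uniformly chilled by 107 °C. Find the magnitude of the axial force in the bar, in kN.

Free thermal contraction of the whole bar: Σ αᵢΔT Lᵢ = 13.3×10⁻⁶×107×725 + 19.2×10⁻⁶×107×700 = 2.47 mm.
Since the ends are fixed, an axial force P builds up, equal in every segment, with P · Σ Lᵢ/(AᵢEᵢ) = δ_free.
The series flexibility is Σ Lᵢ/(AᵢEᵢ) = 725/(1050×205×10³) + 700/(2225×105×10³) = 6.364×10⁻⁶ mm/N.
P = 2.47 / 6.364×10⁻⁶ = 388100 N = 388.1 kN, tensile.

P ≈ 388 kN (tensile)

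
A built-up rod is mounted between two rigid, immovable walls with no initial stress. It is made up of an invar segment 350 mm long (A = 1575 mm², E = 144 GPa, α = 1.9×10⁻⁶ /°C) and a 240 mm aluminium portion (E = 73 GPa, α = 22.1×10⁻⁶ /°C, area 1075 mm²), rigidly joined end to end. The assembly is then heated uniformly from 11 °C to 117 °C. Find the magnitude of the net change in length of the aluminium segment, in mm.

|ΔL| ≈ 0.142 mm

With the walls removed the bar would change length by δ_free = Σ αᵢΔT Lᵢ = 1.9×10⁻⁶×106×350 + 22.1×10⁻⁶×106×240 = 0.6327 mm.
The walls prevent any net length change, so an axial force P (same in every segment) develops. Compatibility: P · Σ Lᵢ/(AᵢEᵢ) = δ_free.
Σ Lᵢ/(AᵢEᵢ) = 350/(1575×144×10³) + 240/(1075×73×10³) = 4.602×10⁻⁶ mm/N.
So P = 0.6327 / 4.602×10⁻⁶ = 137.5 kN, compressive.
For the aluminium segment, free thermal change = 22.1×10⁻⁶×106×240 = 0.5622 mm and elastic change from P = 137500×240/(1075×73×10³) = 0.4205 mm; these oppose, so the net change is 0.142 mm (segment lengthens).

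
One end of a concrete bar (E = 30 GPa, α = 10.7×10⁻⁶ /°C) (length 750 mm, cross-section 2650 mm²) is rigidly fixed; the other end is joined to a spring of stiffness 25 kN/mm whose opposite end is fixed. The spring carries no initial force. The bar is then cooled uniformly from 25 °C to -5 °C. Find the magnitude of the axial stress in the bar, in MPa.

σ ≈ 1.84 MPa (tensile)

Free thermal contraction: δ_free = αΔT L = 10.7×10⁻⁶ × 30 × 750 = 0.2407 mm.
With a force P in the spring, the elastic change of the bar is PL/(AE) and that of the spring is P/k; compatibility requires their sum to equal δ_free.
P [ L/(AE) + 1/k ] = δ_free → P [ 750/(2650×30×10³) + 1/(25×10³) ] = 0.2407.
P = 0.2407 / 4.943×10⁻⁵ = 4870 N.
σ = P/A = 4870/2650 = 1.838 MPa.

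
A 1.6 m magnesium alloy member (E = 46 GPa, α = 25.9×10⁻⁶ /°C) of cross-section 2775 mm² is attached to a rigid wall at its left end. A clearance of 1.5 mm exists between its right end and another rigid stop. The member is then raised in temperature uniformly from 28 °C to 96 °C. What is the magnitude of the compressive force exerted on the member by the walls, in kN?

Free thermal elongation = αΔT L = 25.9×10⁻⁶ × 68 × 1600 = 2.818 mm.
The gap closes (δ_free > 1.5 mm) and the wall then resists a further 2.818 − 1.5 = 1.318 mm of expansion.
Compatibility: PL/(AE) = 1.318 mm, so σ = P/A = E × (1.318/1600) = 37.89 MPa.
P = σA = 37.89 × 2775 = 105.1 kN.

P ≈ 105 kN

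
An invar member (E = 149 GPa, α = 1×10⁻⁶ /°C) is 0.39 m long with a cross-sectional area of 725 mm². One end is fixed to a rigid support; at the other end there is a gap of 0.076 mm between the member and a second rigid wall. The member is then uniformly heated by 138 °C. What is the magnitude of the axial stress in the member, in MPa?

σ ≈ 0 MPa

Unrestrained expansion: δ_free = αΔT L = 1×10⁻⁶ × 138 × 390 = 0.05382 mm.
This is smaller than the 0.076 mm clearance, so the member expands freely without reaching the stop — the stress is zero.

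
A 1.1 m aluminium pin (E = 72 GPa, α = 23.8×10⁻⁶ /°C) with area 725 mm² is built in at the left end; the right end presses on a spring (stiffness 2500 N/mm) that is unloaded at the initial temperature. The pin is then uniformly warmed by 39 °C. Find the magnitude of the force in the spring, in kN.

P ≈ 2.42 kN

Free thermal expansion: δ_free = αΔT L = 23.8×10⁻⁶ × 39 × 1100 = 1.021 mm.
Let P be the compressive force at the spring. The pin shortens elastically by PL/(AE) and the spring compresses by P/k; together these equal δ_free.
So P = δ_free / [L/(AE) + 1/k] = 1.021 / [ 1100/(725×72×10³) + 1/(2500) ].
P = 1.021 / 0.0004211 = 2425 N.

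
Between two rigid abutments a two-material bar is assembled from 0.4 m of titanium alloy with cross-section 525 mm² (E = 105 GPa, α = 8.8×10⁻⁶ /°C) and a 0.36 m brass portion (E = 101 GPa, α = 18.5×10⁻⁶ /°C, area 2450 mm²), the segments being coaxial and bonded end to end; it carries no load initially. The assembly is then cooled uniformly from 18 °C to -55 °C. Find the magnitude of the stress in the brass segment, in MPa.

σ ≈ 34.8 MPa (tensile)

With the walls removed the bar would change length by δ_free = Σ αᵢΔT Lᵢ = 8.8×10⁻⁶×73×400 + 18.5×10⁻⁶×73×360 = 0.7431 mm.
Since the ends are fixed, an axial force P builds up, equal in every segment, with P · Σ Lᵢ/(AᵢEᵢ) = δ_free.
Σ Lᵢ/(AᵢEᵢ) = 400/(525×105×10³) + 360/(2450×101×10³) = 8.711×10⁻⁶ mm/N.
Hence P = δ_free / Σ(L/AE) = 0.7431/8.711×10⁻⁶ = 85.31 kN (tensile).
σ_{brass} = P / A = 85310 / 2450 = 34.82 MPa.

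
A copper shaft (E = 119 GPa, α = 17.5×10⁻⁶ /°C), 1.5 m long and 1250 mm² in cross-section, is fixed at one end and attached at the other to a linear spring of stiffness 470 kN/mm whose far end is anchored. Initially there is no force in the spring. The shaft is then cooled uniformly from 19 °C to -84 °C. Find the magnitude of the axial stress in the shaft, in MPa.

σ ≈ 177 MPa (tensile)

Free thermal contraction: δ_free = αΔT L = 17.5×10⁻⁶ × 103 × 1500 = 2.704 mm.
With a force P in the spring, the elastic change of the shaft is PL/(AE) and that of the spring is P/k; compatibility requires their sum to equal δ_free.
P [ L/(AE) + 1/k ] = δ_free → P [ 1500/(1250×119×10³) + 1/(470×10³) ] = 2.704.
P = 2.704 / 1.221×10⁻⁵ = 221400 N.
σ = P/A = 221400/1250 = 177.1 MPa.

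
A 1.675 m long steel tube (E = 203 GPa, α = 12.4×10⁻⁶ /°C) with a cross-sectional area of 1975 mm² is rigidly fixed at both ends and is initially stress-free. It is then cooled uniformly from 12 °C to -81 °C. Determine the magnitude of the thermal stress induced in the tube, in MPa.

σ ≈ 234 MPa (tensile)

Because both ends are immovable the net strain is zero, and the suppressed thermal strain is αΔT = 12.4×10⁻⁶ × 93 = 1153.2×10⁻⁶.
σ = EαΔT = 203×10³ × 12.4×10⁻⁶ × 93 = 234.1 MPa (tensile; the tube is trying to contract).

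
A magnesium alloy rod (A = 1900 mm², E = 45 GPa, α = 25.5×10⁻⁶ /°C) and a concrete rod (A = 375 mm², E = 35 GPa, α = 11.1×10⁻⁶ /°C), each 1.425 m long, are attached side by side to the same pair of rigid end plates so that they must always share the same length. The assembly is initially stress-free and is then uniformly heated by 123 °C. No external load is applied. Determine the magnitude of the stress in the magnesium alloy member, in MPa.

Equilibrium of a rigid end plate with no external load gives equal and opposite internal forces ±P in the two members. Since α_{magnesium alloy} > α_{concrete}, heating drives the magnesium alloy into compression and the concrete into tension.
Setting the final lengths equal and cancelling L: (α₁ − α₂)ΔT = P/(A₁E₁) + P/(A₂E₂).
|α₁ − α₂|·ΔT = 14.4×10⁻⁶ × 123 = 0.001771.
1/(A₁E₁) + 1/(A₂E₂) = 1/(1900×45×10³) + 1/(375×35×10³) = 8.789×10⁻⁸ N⁻¹.
P = 0.001771 / 8.789×10⁻⁸ = 20150 N = 20.15 kN.
σ_{magnesium alloy} = P/A₁ = 20150/1900 = 10.61 MPa, compressive.

σ ≈ 10.6 MPa (compressive)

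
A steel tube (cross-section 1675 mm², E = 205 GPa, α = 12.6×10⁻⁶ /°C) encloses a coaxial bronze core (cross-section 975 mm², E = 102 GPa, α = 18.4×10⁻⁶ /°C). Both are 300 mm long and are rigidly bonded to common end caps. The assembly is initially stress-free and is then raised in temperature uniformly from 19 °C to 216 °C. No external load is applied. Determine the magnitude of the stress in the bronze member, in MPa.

Equilibrium of a rigid end plate with no external load gives equal and opposite internal forces ±P in the two members. Since α_{bronze} > α_{steel}, heating drives the bronze into compression and the steel into tension.
Equating the net (thermal + elastic) strains gives |α₁ − α₂|·ΔT = P·[1/(A₁E₁) + 1/(A₂E₂)].
|α₁ − α₂|·ΔT = 5.8×10⁻⁶ × 197 = 0.001143.
1/(A₁E₁) + 1/(A₂E₂) = 1/(1675×205×10³) + 1/(975×102×10³) = 1.297×10⁻⁸ N⁻¹.
So P = 0.001143 / 1.297×10⁻⁸ = 88.11 kN.
σ_{bronze} = P/A₂ = 88110/975 = 90.37 MPa, compressive.

σ ≈ 90.4 MPa (compressive)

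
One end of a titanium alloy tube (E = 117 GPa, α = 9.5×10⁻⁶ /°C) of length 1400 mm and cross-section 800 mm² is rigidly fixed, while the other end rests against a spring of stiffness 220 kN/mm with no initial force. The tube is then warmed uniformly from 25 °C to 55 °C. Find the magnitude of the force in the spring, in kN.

Free thermal expansion: δ_free = αΔT L = 9.5×10⁻⁶ × 30 × 1400 = 0.399 mm.
With a force P in the spring, the elastic change of the tube is PL/(AE) and that of the spring is P/k; compatibility requires their sum to equal δ_free.
P [ L/(AE) + 1/k ] = δ_free → P [ 1400/(800×117×10³) + 1/(220×10³) ] = 0.399.
P = 0.399 / 1.95×10⁻⁵ = 20460 N.

P ≈ 20.5 kN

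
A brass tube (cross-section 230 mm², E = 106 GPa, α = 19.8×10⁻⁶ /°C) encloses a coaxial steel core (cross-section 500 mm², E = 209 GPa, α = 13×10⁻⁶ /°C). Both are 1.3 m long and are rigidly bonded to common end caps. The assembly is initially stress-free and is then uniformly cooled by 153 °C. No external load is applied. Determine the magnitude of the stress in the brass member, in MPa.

The brass has the larger α, so on cooling it would change length more than the steel if both were free. The rigid plates force a common final length, so the brass is put into tension and the steel into compression, with equal and opposite forces P (no external load).
Compatibility of the two members (thermal + elastic change equal): (α₁ − α₂)ΔT = P·[1/(A₁E₁) + 1/(A₂E₂)].
|α₁ − α₂|·ΔT = 6.8×10⁻⁶ × 153 = 0.00104.
1/(A₁E₁) + 1/(A₂E₂) = 1/(230×106×10³) + 1/(500×209×10³) = 5.059×10⁻⁸ N⁻¹.
P = 0.00104 / 5.059×10⁻⁸ = 20570 N = 20.57 kN.
σ_{brass} = P/A₁ = 20570/230 = 89.42 MPa, tensile.

σ ≈ 89.4 MPa (tensile)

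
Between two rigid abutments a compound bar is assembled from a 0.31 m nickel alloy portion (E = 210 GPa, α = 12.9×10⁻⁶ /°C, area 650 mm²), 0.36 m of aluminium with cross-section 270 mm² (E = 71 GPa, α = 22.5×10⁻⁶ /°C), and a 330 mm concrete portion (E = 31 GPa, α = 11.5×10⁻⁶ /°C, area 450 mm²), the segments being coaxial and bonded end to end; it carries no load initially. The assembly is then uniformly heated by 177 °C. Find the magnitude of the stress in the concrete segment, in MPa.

σ ≈ 140 MPa (compressive)

Free thermal expansion of the whole bar: Σ αᵢΔT Lᵢ = 12.9×10⁻⁶×177×310 + 22.5×10⁻⁶×177×360 + 11.5×10⁻⁶×177×330 = 2.813 mm.
The walls prevent any net length change, so an axial force P (same in every segment) develops. Compatibility: P · Σ Lᵢ/(AᵢEᵢ) = δ_free.
The series flexibility is Σ Lᵢ/(AᵢEᵢ) = 310/(650×210×10³) + 360/(270×71×10³) + 330/(450×31×10³) = 4.471×10⁻⁵ mm/N.
Hence P = δ_free / Σ(L/AE) = 2.813/4.471×10⁻⁵ = 62.93 kN (compressive).
σ_{concrete} = P / A = 62930 / 450 = 139.8 MPa.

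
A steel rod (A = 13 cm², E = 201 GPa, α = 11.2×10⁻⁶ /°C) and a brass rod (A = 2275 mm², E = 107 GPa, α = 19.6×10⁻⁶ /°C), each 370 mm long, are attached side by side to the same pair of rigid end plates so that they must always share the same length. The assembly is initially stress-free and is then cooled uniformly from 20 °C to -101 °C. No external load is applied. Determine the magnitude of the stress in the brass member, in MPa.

σ ≈ 56.3 MPa (tensile)

The brass has the larger α, so on cooling it would change length more than the steel if both were free. The rigid plates force a common final length, so the brass is put into tension and the steel into compression, with equal and opposite forces P (no external load).
Compatibility of the two members (thermal + elastic change equal): (α₁ − α₂)ΔT = P·[1/(A₁E₁) + 1/(A₂E₂)].
|α₁ − α₂|·ΔT = 8.4×10⁻⁶ × 121 = 0.001016.
1/(A₁E₁) + 1/(A₂E₂) = 1/(1300×201×10³) + 1/(2275×107×10³) = 7.935×10⁻⁹ N⁻¹.
So P = 0.001016 / 7.935×10⁻⁹ = 128.1 kN.
σ_{brass} = P/A₂ = 128100/2275 = 56.3 MPa, tensile.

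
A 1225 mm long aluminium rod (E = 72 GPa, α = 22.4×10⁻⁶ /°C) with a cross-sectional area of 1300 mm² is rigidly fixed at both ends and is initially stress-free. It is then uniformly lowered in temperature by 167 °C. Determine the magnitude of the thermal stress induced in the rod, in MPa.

σ ≈ 269 MPa (tensile)

Because both ends are immovable the net strain is zero, and the suppressed thermal strain is αΔT = 22.4×10⁻⁶ × 167 = 3740.8×10⁻⁶.
Hence σ = E·αΔT = 72×10³ × 3740.8×10⁻⁶ = 269.3 MPa, tensile.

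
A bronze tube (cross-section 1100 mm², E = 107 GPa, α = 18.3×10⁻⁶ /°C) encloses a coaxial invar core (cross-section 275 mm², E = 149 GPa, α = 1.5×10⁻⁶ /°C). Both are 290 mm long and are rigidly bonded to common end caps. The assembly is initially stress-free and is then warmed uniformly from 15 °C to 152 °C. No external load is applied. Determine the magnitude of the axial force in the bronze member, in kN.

P ≈ 70 kN (compressive in the bronze)

The bronze has the larger α, so on heating it would change length more than the invar if both were free. The rigid plates force a common final length, so the bronze is put into compression and the invar into tension, with equal and opposite forces P (no external load).
Compatibility of the two members (thermal + elastic change equal): (α₁ − α₂)ΔT = P·[1/(A₁E₁) + 1/(A₂E₂)].
|α₁ − α₂|·ΔT = 16.8×10⁻⁶ × 137 = 0.002302.
1/(A₁E₁) + 1/(A₂E₂) = 1/(1100×107×10³) + 1/(275×149×10³) = 3.29×10⁻⁸ N⁻¹.
So P = 0.002302 / 3.29×10⁻⁸ = 69.95 kN.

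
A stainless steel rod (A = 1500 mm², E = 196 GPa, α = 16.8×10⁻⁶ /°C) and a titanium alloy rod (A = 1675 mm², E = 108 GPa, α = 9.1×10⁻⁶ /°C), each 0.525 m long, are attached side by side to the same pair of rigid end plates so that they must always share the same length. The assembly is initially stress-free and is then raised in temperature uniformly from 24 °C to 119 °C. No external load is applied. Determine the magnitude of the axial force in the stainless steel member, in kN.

Both members must finish at the same length. With the larger α, the stainless steel tends to over-expand; the plates restrain it, putting the stainless steel in compression and the titanium alloy in tension. With no external load the two internal forces are equal and opposite, magnitude P.
Setting the final lengths equal and cancelling L: (α₁ − α₂)ΔT = P/(A₁E₁) + P/(A₂E₂).
|α₁ − α₂|·ΔT = 7.7×10⁻⁶ × 95 = 0.0007315.
1/(A₁E₁) + 1/(A₂E₂) = 1/(1500×196×10³) + 1/(1675×108×10³) = 8.929×10⁻⁹ N⁻¹.
P = 0.0007315 / 8.929×10⁻⁹ = 81920 N = 81.92 kN.

P ≈ 81.9 kN (compressive in the stainless steel)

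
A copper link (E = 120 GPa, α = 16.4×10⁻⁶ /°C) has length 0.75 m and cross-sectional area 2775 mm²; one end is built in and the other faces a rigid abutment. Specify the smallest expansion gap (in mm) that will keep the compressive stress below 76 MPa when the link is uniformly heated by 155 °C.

g ≈ 1.43 mm

Free expansion if unrestrained: δ_free = αΔT L = 16.4×10⁻⁶ × 155 × 750 = 1.907 mm.
At the allowable stress the elastic shortening the wall may impose is σL/E = 76 × 750 / (120×10³) = 0.475 mm.
The gap must absorb the remainder: g_min = 1.907 − 0.475 = 1.432 mm.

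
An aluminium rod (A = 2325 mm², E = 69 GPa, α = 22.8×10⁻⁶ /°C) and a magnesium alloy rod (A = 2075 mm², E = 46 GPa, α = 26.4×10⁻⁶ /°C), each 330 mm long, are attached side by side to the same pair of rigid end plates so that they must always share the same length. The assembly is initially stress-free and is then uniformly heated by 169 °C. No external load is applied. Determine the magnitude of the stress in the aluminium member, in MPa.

The magnesium alloy has the larger α, so on heating it would change length more than the aluminium if both were free. The rigid plates force a common final length, so the magnesium alloy is put into compression and the aluminium into tension, with equal and opposite forces P (no external load).
Setting the final lengths equal and cancelling L: (α₁ − α₂)ΔT = P/(A₁E₁) + P/(A₂E₂).
|α₁ − α₂|·ΔT = 3.6×10⁻⁶ × 169 = 0.0006084.
1/(A₁E₁) + 1/(A₂E₂) = 1/(2325×69×10³) + 1/(2075×46×10³) = 1.671×10⁻⁸ N⁻¹.
So P = 0.0006084 / 1.671×10⁻⁸ = 36.41 kN.
σ_{aluminium} = P/A₁ = 36410/2325 = 15.66 MPa, tensile.

σ ≈ 15.7 MPa (tensile)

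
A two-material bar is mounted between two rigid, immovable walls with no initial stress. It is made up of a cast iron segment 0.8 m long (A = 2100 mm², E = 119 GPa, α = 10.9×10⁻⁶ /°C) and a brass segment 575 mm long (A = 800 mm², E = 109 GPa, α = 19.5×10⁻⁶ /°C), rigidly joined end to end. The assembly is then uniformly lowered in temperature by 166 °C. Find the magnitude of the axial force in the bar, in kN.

If the supports were absent, the total length change would be Σ αᵢΔT Lᵢ = 10.9×10⁻⁶×166×800 + 19.5×10⁻⁶×166×575 = 3.309 mm.
The rigid supports impose zero overall length change; the single axial force P common to all segments must satisfy P Σ Lᵢ/(AᵢEᵢ) = δ_free.
The series flexibility is Σ Lᵢ/(AᵢEᵢ) = 800/(2100×119×10³) + 575/(800×109×10³) = 9.795×10⁻⁶ mm/N.
Hence P = δ_free / Σ(L/AE) = 3.309/9.795×10⁻⁶ = 337.8 kN (tensile).

P ≈ 338 kN (tensile)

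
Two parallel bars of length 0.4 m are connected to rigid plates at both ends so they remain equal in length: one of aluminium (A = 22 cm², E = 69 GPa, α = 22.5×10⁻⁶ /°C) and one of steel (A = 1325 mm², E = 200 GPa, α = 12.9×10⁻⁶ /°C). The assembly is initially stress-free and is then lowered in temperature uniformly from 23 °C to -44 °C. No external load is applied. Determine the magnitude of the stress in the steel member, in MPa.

Both members must finish at the same length. With the larger α, the aluminium tends to over-contract; the plates restrain it, putting the aluminium in tension and the steel in compression. With no external load the two internal forces are equal and opposite, magnitude P.
Compatibility of the two members (thermal + elastic change equal): (α₁ − α₂)ΔT = P·[1/(A₁E₁) + 1/(A₂E₂)].
|α₁ − α₂|·ΔT = 9.6×10⁻⁶ × 67 = 0.0006432.
1/(A₁E₁) + 1/(A₂E₂) = 1/(2200×69×10³) + 1/(1325×200×10³) = 1.036×10⁻⁸ N⁻¹.
P = 0.0006432 / 1.036×10⁻⁸ = 62080 N = 62.08 kN.
σ_{steel} = P/A₂ = 62080/1325 = 46.85 MPa, compressive.

σ ≈ 46.9 MPa (compressive)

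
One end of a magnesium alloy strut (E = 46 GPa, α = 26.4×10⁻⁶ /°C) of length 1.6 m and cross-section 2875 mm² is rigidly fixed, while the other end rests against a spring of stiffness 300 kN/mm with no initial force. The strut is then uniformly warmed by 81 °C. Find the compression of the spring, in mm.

The unrestrained thermal change is αΔT L = 26.4×10⁻⁶ × 81 × 1600 = 3.421 mm.
With a force P in the spring, the elastic change of the strut is PL/(AE) and that of the spring is P/k; compatibility requires their sum to equal δ_free.
So P = δ_free / [L/(AE) + 1/k] = 3.421 / [ 1600/(2875×46×10³) + 1/(300×10³) ].
P = 3.421 / 1.543×10⁻⁵ = 221700 N.
Spring compression = P/k = 221700/(300×10³) = 0.7391 mm.

δ ≈ 0.739 mm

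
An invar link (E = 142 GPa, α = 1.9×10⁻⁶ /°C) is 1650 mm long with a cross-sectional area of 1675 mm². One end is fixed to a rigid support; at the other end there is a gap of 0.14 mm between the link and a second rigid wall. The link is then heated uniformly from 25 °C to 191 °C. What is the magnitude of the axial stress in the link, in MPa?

Free thermal elongation = αΔT L = 1.9×10⁻⁶ × 166 × 1650 = 0.5204 mm.
The gap closes (δ_free > 0.14 mm) and the wall then resists a further 0.5204 − 0.14 = 0.3804 mm of expansion.
So σ = E(δ_free − g)/L = 142×10³ × 0.3804/1650 = 32.74 MPa.

σ ≈ 32.7 MPa (compressive)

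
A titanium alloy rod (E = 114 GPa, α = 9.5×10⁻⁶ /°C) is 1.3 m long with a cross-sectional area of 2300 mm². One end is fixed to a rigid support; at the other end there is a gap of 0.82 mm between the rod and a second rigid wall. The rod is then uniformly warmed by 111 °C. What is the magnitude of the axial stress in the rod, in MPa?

σ ≈ 48.3 MPa (compressive)

Free thermal elongation = αΔT L = 9.5×10⁻⁶ × 111 × 1300 = 1.371 mm.
After closing the 0.82 mm clearance, 1.371 − 0.82 = 0.5508 mm of expansion remains to be suppressed by the wall.
Compatibility: PL/(AE) = 0.5508 mm, so σ = P/A = E × (0.5508/1300) = 48.31 MPa.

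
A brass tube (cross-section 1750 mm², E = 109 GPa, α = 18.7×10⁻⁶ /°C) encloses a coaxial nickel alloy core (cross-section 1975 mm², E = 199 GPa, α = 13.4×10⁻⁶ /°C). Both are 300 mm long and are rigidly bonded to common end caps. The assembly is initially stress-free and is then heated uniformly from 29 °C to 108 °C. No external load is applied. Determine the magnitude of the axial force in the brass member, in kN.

P ≈ 53.8 kN (compressive in the brass)

The brass has the larger α, so on heating it would change length more than the nickel alloy if both were free. The rigid plates force a common final length, so the brass is put into compression and the nickel alloy into tension, with equal and opposite forces P (no external load).
Equating the net (thermal + elastic) strains gives |α₁ − α₂|·ΔT = P·[1/(A₁E₁) + 1/(A₂E₂)].
|α₁ − α₂|·ΔT = 5.3×10⁻⁶ × 79 = 0.0004187.
1/(A₁E₁) + 1/(A₂E₂) = 1/(1750×109×10³) + 1/(1975×199×10³) = 7.787×10⁻⁹ N⁻¹.
P = 0.0004187 / 7.787×10⁻⁹ = 53770 N = 53.77 kN.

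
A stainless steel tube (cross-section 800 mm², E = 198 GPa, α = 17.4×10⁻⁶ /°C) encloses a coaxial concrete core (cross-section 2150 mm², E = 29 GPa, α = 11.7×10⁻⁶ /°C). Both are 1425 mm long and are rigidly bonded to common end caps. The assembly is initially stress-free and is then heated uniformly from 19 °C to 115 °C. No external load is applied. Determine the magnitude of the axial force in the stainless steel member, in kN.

Equilibrium of a rigid end plate with no external load gives equal and opposite internal forces ±P in the two members. Since α_{stainless steel} > α_{concrete}, heating drives the stainless steel into compression and the concrete into tension.
Equating the net (thermal + elastic) strains gives |α₁ − α₂|·ΔT = P·[1/(A₁E₁) + 1/(A₂E₂)].
|α₁ − α₂|·ΔT = 5.7×10⁻⁶ × 96 = 0.0005472.
1/(A₁E₁) + 1/(A₂E₂) = 1/(800×198×10³) + 1/(2150×29×10³) = 2.235×10⁻⁸ N⁻¹.
So P = 0.0005472 / 2.235×10⁻⁸ = 24.48 kN.

P ≈ 24.5 kN (compressive in the stainless steel)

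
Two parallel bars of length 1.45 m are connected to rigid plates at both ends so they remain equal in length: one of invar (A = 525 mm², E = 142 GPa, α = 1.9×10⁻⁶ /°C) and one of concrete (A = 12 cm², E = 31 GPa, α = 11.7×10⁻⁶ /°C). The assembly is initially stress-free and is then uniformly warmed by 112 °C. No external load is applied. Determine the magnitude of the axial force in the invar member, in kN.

Equilibrium of a rigid end plate with no external load gives equal and opposite internal forces ±P in the two members. Since α_{concrete} > α_{invar}, heating drives the concrete into compression and the invar into tension.
Compatibility of the two members (thermal + elastic change equal): (α₁ − α₂)ΔT = P·[1/(A₁E₁) + 1/(A₂E₂)].
|α₁ − α₂|·ΔT = 9.8×10⁻⁶ × 112 = 0.001098.
1/(A₁E₁) + 1/(A₂E₂) = 1/(525×142×10³) + 1/(1200×31×10³) = 4.03×10⁻⁸ N⁻¹.
So P = 0.001098 / 4.03×10⁻⁸ = 27.24 kN.

P ≈ 27.2 kN (tensile in the invar)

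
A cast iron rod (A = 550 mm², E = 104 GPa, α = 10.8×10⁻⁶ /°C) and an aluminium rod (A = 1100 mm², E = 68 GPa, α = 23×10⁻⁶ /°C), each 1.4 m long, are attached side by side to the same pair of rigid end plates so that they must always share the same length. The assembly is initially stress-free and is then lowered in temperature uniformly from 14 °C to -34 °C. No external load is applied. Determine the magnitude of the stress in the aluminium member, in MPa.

Both members must finish at the same length. With the larger α, the aluminium tends to over-contract; the plates restrain it, putting the aluminium in tension and the cast iron in compression. With no external load the two internal forces are equal and opposite, magnitude P.
Compatibility of the two members (thermal + elastic change equal): (α₁ − α₂)ΔT = P·[1/(A₁E₁) + 1/(A₂E₂)].
|α₁ − α₂|·ΔT = 12.2×10⁻⁶ × 48 = 0.0005856.
1/(A₁E₁) + 1/(A₂E₂) = 1/(550×104×10³) + 1/(1100×68×10³) = 3.085×10⁻⁸ N⁻¹.
P = 0.0005856 / 3.085×10⁻⁸ = 18980 N = 18.98 kN.
σ_{aluminium} = P/A₂ = 18980/1100 = 17.26 MPa, tensile.

σ ≈ 17.3 MPa (tensile)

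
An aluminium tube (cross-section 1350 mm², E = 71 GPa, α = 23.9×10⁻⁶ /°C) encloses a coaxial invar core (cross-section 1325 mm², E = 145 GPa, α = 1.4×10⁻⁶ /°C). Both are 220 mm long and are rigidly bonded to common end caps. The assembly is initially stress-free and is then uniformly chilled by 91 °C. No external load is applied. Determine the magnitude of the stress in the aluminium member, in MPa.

σ ≈ 97 MPa (tensile)

The aluminium has the larger α, so on cooling it would change length more than the invar if both were free. The rigid plates force a common final length, so the aluminium is put into tension and the invar into compression, with equal and opposite forces P (no external load).
Equating the net (thermal + elastic) strains gives |α₁ − α₂|·ΔT = P·[1/(A₁E₁) + 1/(A₂E₂)].
|α₁ − α₂|·ΔT = 22.5×10⁻⁶ × 91 = 0.002047.
1/(A₁E₁) + 1/(A₂E₂) = 1/(1350×71×10³) + 1/(1325×145×10³) = 1.564×10⁻⁸ N⁻¹.
P = 0.002047 / 1.564×10⁻⁸ = 130900 N = 130.9 kN.
σ_{aluminium} = P/A₁ = 130900/1350 = 96.99 MPa, tensile.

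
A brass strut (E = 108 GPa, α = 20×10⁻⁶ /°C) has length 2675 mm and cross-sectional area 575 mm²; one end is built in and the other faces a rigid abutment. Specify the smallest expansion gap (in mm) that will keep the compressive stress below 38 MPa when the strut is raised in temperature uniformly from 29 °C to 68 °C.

With no wall the strut would lengthen by αΔT L = 20×10⁻⁶ × 39 × 2675 = 2.086 mm.
A stress of 38 MPa corresponds to the wall pushing the strut back by σL/E = 38×2675/(108×10³) = 0.9412 mm.
So the gap has to take up the difference, g_min = δ_free − σL/E = 2.086 − 0.9412 = 1.145 mm.

g ≈ 1.15 mm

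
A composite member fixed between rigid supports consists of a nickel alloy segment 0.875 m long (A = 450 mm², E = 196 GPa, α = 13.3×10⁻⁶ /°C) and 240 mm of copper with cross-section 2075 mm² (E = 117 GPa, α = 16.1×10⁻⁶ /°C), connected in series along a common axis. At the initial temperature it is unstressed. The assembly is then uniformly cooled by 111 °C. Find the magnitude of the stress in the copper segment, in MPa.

With the walls removed the bar would change length by δ_free = Σ αᵢΔT Lᵢ = 13.3×10⁻⁶×111×875 + 16.1×10⁻⁶×111×240 = 1.721 mm.
The walls prevent any net length change, so an axial force P (same in every segment) develops. Compatibility: P · Σ Lᵢ/(AᵢEᵢ) = δ_free.
The series flexibility is Σ Lᵢ/(AᵢEᵢ) = 875/(450×196×10³) + 240/(2075×117×10³) = 1.091×10⁻⁵ mm/N.
So P = 1.721 / 1.091×10⁻⁵ = 157.7 kN, tensile.
σ_{copper} = P / A = 157700 / 2075 = 76.01 MPa.

σ ≈ 76 MPa (tensile)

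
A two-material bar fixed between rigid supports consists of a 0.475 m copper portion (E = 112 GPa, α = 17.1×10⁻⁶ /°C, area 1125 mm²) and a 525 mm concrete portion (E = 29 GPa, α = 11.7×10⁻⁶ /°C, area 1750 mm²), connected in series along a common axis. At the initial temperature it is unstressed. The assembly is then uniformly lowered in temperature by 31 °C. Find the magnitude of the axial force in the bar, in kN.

P ≈ 31.3 kN (tensile)

With the walls removed the bar would change length by δ_free = Σ αᵢΔT Lᵢ = 17.1×10⁻⁶×31×475 + 11.7×10⁻⁶×31×525 = 0.4422 mm.
Since the ends are fixed, an axial force P builds up, equal in every segment, with P · Σ Lᵢ/(AᵢEᵢ) = δ_free.
Σ Lᵢ/(AᵢEᵢ) = 475/(1125×112×10³) + 525/(1750×29×10³) = 1.411×10⁻⁵ mm/N.
Hence P = δ_free / Σ(L/AE) = 0.4422/1.411×10⁻⁵ = 31.33 kN (tensile).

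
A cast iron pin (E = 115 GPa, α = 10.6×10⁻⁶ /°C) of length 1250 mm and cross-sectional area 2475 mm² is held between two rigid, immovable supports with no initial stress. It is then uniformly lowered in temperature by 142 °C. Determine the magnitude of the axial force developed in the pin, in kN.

The ends cannot move, so σ = EαΔT = 115×10³ × 10.6×10⁻⁶ × 142 = 173.1 MPa.
P = AEαΔT = 2475 × 115×10³ × 10.6×10⁻⁶ × 142 = 428.4 kN (tensile).

P ≈ 428 kN (tensile)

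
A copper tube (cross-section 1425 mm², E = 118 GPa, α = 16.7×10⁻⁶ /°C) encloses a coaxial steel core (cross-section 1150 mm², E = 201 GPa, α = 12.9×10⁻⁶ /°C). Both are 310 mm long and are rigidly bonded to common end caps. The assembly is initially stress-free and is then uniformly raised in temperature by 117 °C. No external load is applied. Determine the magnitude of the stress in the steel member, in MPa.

Equilibrium of a rigid end plate with no external load gives equal and opposite internal forces ±P in the two members. Since α_{copper} > α_{steel}, heating drives the copper into compression and the steel into tension.
Setting the final lengths equal and cancelling L: (α₁ − α₂)ΔT = P/(A₁E₁) + P/(A₂E₂).
|α₁ − α₂|·ΔT = 3.8×10⁻⁶ × 117 = 0.0004446.
1/(A₁E₁) + 1/(A₂E₂) = 1/(1425×118×10³) + 1/(1150×201×10³) = 1.027×10⁻⁸ N⁻¹.
P = 0.0004446 / 1.027×10⁻⁸ = 43280 N = 43.28 kN.
σ_{steel} = P/A₂ = 43280/1150 = 37.63 MPa, tensile.

σ ≈ 37.6 MPa (tensile)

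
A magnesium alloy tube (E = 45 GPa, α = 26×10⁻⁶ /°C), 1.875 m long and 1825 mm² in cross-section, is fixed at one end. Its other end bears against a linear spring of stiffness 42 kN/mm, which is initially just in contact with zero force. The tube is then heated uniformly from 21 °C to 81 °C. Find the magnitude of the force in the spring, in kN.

P ≈ 62.7 kN

The unrestrained thermal change is αΔT L = 26×10⁻⁶ × 60 × 1875 = 2.925 mm.
Let P be the compressive force at the spring. The tube shortens elastically by PL/(AE) and the spring compresses by P/k; together these equal δ_free.
So P = δ_free / [L/(AE) + 1/k] = 2.925 / [ 1875/(1825×45×10³) + 1/(42×10³) ].
P = 2.925 / 4.664×10⁻⁵ = 62710 N.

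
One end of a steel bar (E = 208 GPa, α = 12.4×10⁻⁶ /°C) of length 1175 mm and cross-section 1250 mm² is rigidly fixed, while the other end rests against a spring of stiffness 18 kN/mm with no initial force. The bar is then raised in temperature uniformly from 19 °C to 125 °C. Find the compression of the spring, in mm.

The unrestrained thermal change is αΔT L = 12.4×10⁻⁶ × 106 × 1175 = 1.544 mm.
With a force P in the spring, the elastic change of the bar is PL/(AE) and that of the spring is P/k; compatibility requires their sum to equal δ_free.
P [ L/(AE) + 1/k ] = δ_free → P [ 1175/(1250×208×10³) + 1/(18×10³) ] = 1.544.
P = 1.544 / 6.007×10⁻⁵ = 25710 N.
Spring compression = P/k = 25710/(18×10³) = 1.428 mm.

δ ≈ 1.43 mm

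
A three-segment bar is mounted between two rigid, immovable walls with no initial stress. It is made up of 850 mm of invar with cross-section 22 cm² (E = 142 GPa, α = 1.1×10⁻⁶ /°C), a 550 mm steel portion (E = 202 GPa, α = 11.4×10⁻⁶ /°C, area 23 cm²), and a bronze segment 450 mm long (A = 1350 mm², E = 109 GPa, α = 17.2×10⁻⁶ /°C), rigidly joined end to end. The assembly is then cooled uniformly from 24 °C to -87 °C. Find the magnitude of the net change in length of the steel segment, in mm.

If the supports were absent, the total length change would be Σ αᵢΔT Lᵢ = 1.1×10⁻⁶×111×850 + 11.4×10⁻⁶×111×550 + 17.2×10⁻⁶×111×450 = 1.659 mm.
The rigid supports impose zero overall length change; the single axial force P common to all segments must satisfy P Σ Lᵢ/(AᵢEᵢ) = δ_free.
The series flexibility is Σ Lᵢ/(AᵢEᵢ) = 850/(2200×142×10³) + 550/(2300×202×10³) + 450/(1350×109×10³) = 6.963×10⁻⁶ mm/N.
Hence P = δ_free / Σ(L/AE) = 1.659/6.963×10⁻⁶ = 238.3 kN (tensile).
For the steel segment, free thermal change = 11.4×10⁻⁶×111×550 = 0.696 mm and elastic change from P = 238300×550/(2300×202×10³) = 0.282 mm; these oppose, so the net change is 0.414 mm (segment shortens).

|ΔL| ≈ 0.414 mm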